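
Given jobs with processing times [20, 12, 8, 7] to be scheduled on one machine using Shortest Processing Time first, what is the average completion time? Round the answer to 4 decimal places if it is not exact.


Sort jobs by processing time (SPT order): [7, 8, 12, 20]
Compute completion times sequentially:
  Job 1: processing = 7, completes at 7
  Job 2: processing = 8, completes at 15
  Job 3: processing = 12, completes at 27
  Job 4: processing = 20, completes at 47
Sum of completion times = 96
Average completion time = 96/4 = 24.0

24.0


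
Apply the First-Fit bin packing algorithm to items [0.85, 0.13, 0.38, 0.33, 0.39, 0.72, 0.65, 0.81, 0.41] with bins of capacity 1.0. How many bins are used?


Place items sequentially using First-Fit:
  Item 0.85 -> new Bin 1
  Item 0.13 -> Bin 1 (now 0.98)
  Item 0.38 -> new Bin 2
  Item 0.33 -> Bin 2 (now 0.71)
  Item 0.39 -> new Bin 3
  Item 0.72 -> new Bin 4
  Item 0.65 -> new Bin 5
  Item 0.81 -> new Bin 6
  Item 0.41 -> Bin 3 (now 0.8)
Total bins used = 6

6


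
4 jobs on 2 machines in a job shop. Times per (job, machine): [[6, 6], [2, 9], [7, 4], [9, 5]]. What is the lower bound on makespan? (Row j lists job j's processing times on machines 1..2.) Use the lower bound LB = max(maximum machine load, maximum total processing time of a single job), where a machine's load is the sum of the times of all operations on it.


Machine loads:
  Machine 1: 6 + 2 + 7 + 9 = 24
  Machine 2: 6 + 9 + 4 + 5 = 24
Max machine load = 24
Job totals:
  Job 1: 12
  Job 2: 11
  Job 3: 11
  Job 4: 14
Max job total = 14
Lower bound = max(24, 14) = 24

24


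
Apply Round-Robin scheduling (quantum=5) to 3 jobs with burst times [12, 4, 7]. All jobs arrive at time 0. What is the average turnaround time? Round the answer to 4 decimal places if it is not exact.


Time quantum = 5
Execution trace:
  J1 runs 5 units, time = 5
  J2 runs 4 units, time = 9
  J3 runs 5 units, time = 14
  J1 runs 5 units, time = 19
  J3 runs 2 units, time = 21
  J1 runs 2 units, time = 23
Finish times: [23, 9, 21]
Average turnaround = 53/3 = 17.6667

17.6667


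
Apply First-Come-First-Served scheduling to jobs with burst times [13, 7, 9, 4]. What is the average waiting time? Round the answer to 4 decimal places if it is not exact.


FCFS order (as given): [13, 7, 9, 4]
Waiting times:
  Job 1: wait = 0
  Job 2: wait = 13
  Job 3: wait = 20
  Job 4: wait = 29
Sum of waiting times = 62
Average waiting time = 62/4 = 15.5

15.5


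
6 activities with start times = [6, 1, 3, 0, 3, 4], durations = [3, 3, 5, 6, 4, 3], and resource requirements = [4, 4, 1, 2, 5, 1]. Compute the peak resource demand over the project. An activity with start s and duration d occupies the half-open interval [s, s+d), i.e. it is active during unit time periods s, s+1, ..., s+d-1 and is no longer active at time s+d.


Each activity i is active on [start_i, start_i + duration_i).
Compute total resource usage per time slot:
  t=0: active resources = [2], total = 2
  t=1: active resources = [4, 2], total = 6
  t=2: active resources = [4, 2], total = 6
  t=3: active resources = [4, 1, 2, 5], total = 12
  t=4: active resources = [1, 2, 5, 1], total = 9
  t=5: active resources = [1, 2, 5, 1], total = 9
  t=6: active resources = [4, 1, 5, 1], total = 11
  t=7: active resources = [4, 1], total = 5
  t=8: active resources = [4], total = 4
Peak resource demand = 12

12


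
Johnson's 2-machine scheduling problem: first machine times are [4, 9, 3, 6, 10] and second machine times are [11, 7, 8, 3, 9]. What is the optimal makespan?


Apply Johnson's rule:
  Group 1 (a <= b): [(3, 3, 8), (1, 4, 11)]
  Group 2 (a > b): [(5, 10, 9), (2, 9, 7), (4, 6, 3)]
Optimal job order: [3, 1, 5, 2, 4]
Schedule:
  Job 3: M1 done at 3, M2 done at 11
  Job 1: M1 done at 7, M2 done at 22
  Job 5: M1 done at 17, M2 done at 31
  Job 2: M1 done at 26, M2 done at 38
  Job 4: M1 done at 32, M2 done at 41
Makespan = 41

41


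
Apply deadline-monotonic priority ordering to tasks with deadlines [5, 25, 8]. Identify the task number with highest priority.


Sort tasks by relative deadline (ascending):
  Task 1: deadline = 5
  Task 3: deadline = 8
  Task 2: deadline = 25
Priority order (highest first): [1, 3, 2]
Highest priority task = 1

1


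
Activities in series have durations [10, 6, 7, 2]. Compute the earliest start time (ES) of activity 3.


Activity 3 starts after activities 1 through 2 complete.
Predecessor durations: [10, 6]
ES = 10 + 6 = 16

16


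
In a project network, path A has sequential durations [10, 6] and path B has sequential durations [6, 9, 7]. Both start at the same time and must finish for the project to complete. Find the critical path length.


Path A total = 10 + 6 = 16
Path B total = 6 + 9 + 7 = 22
Critical path = longest path = max(16, 22) = 22

22


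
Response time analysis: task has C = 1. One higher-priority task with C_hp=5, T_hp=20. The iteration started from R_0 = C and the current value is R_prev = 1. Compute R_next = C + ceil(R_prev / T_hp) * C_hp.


R_next = C + ceil(R_prev / T_hp) * C_hp
ceil(1 / 20) = ceil(0.05) = 1
Interference = 1 * 5 = 5
R_next = 1 + 5 = 6

6


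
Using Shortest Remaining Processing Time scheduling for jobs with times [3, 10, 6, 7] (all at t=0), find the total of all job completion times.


Since all jobs arrive at t=0, SRPT equals SPT ordering.
SPT order: [3, 6, 7, 10]
Completion times:
  Job 1: p=3, C=3
  Job 2: p=6, C=9
  Job 3: p=7, C=16
  Job 4: p=10, C=26
Total completion time = 3 + 9 + 16 + 26 = 54

54


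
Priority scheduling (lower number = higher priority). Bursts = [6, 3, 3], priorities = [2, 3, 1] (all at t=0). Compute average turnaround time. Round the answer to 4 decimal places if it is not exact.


Sort by priority (ascending = highest first):
Order: [(1, 3), (2, 6), (3, 3)]
Completion times:
  Priority 1, burst=3, C=3
  Priority 2, burst=6, C=9
  Priority 3, burst=3, C=12
Average turnaround = 24/3 = 8.0

8.0


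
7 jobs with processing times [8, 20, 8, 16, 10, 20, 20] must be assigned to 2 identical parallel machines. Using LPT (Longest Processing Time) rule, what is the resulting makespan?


Sort jobs in decreasing order (LPT): [20, 20, 20, 16, 10, 8, 8]
Assign each job to the least loaded machine:
  Machine 1: jobs [20, 20, 8], load = 48
  Machine 2: jobs [20, 16, 10, 8], load = 54
Makespan = max load = 54

54


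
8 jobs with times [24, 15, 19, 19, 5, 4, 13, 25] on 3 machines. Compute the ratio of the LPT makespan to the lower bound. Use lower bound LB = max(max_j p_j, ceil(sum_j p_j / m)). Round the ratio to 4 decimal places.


LPT order: [25, 24, 19, 19, 15, 13, 5, 4]
Machine loads after assignment: [43, 39, 42]
LPT makespan = 43
Lower bound = max(max_job, ceil(total/3)) = max(25, 42) = 42
Ratio = 43 / 42 = 1.0238

1.0238


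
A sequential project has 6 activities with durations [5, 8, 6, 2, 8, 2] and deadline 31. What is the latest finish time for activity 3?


LF(activity 3) = deadline - sum of successor durations
Successors: activities 4 through 6 with durations [2, 8, 2]
Sum of successor durations = 12
LF = 31 - 12 = 19

19


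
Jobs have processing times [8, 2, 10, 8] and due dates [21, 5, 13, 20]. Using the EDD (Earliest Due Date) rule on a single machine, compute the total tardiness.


Sort by due date (EDD order): [(2, 5), (10, 13), (8, 20), (8, 21)]
Compute completion times and tardiness:
  Job 1: p=2, d=5, C=2, tardiness=max(0,2-5)=0
  Job 2: p=10, d=13, C=12, tardiness=max(0,12-13)=0
  Job 3: p=8, d=20, C=20, tardiness=max(0,20-20)=0
  Job 4: p=8, d=21, C=28, tardiness=max(0,28-21)=7
Total tardiness = 7

7


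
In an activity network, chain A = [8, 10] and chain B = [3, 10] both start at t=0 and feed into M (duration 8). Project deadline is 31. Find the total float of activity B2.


Forward pass: ES(B2) = sum of predecessors on chain B = 3
EF = ES + duration = 3 + 10 = 13
Backward pass: LF(M) = deadline = 31; LS(M) = 31 - 8 = 23
LF(B2) = LS(M) - sum(successors on chain B) = 23 - 0 = 23
LS = LF - duration = 23 - 10 = 13
Total float = LS - ES = 13 - 3 = 10

10


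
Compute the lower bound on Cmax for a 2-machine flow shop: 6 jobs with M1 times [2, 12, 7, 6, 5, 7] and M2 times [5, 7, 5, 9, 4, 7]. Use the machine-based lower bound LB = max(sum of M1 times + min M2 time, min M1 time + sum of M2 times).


LB1 = sum(M1 times) + min(M2 times) = 39 + 4 = 43
LB2 = min(M1 times) + sum(M2 times) = 2 + 37 = 39
Lower bound = max(LB1, LB2) = max(43, 39) = 43

43


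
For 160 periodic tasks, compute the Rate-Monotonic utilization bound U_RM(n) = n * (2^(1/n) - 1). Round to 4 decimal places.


Compute 2^(1/160) = 1.0043415673
Subtract 1: 1.0043415673 - 1 = 0.0043415673
Multiply by n: 160 * 0.0043415673 = 0.6946507680
Round to 4 dp: 0.6947

0.6947


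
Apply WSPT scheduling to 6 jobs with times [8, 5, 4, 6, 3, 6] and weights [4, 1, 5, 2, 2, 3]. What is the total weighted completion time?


Compute p/w ratios and sort ascending (WSPT): [(4, 5), (3, 2), (8, 4), (6, 3), (6, 2), (5, 1)]
Compute weighted completion times:
  Job (p=4,w=5): C=4, w*C=5*4=20
  Job (p=3,w=2): C=7, w*C=2*7=14
  Job (p=8,w=4): C=15, w*C=4*15=60
  Job (p=6,w=3): C=21, w*C=3*21=63
  Job (p=6,w=2): C=27, w*C=2*27=54
  Job (p=5,w=1): C=32, w*C=1*32=32
Total weighted completion time = 243

243


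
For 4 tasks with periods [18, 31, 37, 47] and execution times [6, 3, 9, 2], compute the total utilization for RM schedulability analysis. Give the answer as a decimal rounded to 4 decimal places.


Compute individual utilizations (exact fractions):
  Task 1: C/T = 6/18 = 1/3 (approx. 0.3333)
  Task 2: C/T = 3/31 (approx. 0.0968)
  Task 3: C/T = 9/37 (approx. 0.2432)
  Task 4: C/T = 2/47 (approx. 0.0426)
Total utilization U = 1/3 + 3/31 + 9/37 + 2/47 = 115781/161727
Rounded to 4 decimal places: U = 0.7159
RM (Liu & Layland) bound for 4 tasks = 0.756828; compare with U = 115781/161727 (approx. 0.715904)
U <= bound, so schedulable by RM sufficient condition.

0.7159


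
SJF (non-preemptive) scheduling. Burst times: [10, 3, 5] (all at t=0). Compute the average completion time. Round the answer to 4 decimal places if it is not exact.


SJF order (ascending): [3, 5, 10]
Completion times:
  Job 1: burst=3, C=3
  Job 2: burst=5, C=8
  Job 3: burst=10, C=18
Average completion = 29/3 = 9.6667

9.6667


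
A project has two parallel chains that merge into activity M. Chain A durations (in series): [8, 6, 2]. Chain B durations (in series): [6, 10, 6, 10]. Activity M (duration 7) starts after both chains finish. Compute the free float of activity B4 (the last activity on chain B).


ES(B4) = sum of predecessors on chain B = 22
EF(B4) = ES + duration = 22 + 10 = 32
Successor of B4 is M. ES(M) = max(sum(A), sum(B)) = max(16, 32) = 32
Free float = ES(successor) - EF(current) = 32 - 32 = 0

0


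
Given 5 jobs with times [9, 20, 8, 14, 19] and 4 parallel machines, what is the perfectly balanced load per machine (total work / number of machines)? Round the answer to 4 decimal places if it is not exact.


Total processing time = 9 + 20 + 8 + 14 + 19 = 70
Number of machines = 4
Ideal balanced load = 70 / 4 = 17.5

17.5


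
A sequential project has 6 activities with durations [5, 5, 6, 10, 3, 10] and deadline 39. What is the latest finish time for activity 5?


LF(activity 5) = deadline - sum of successor durations
Successors: activities 6 through 6 with durations [10]
Sum of successor durations = 10
LF = 39 - 10 = 29

29


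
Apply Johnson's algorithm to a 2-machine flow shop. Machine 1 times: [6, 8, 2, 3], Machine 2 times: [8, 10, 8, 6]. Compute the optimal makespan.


Apply Johnson's rule:
  Group 1 (a <= b): [(3, 2, 8), (4, 3, 6), (1, 6, 8), (2, 8, 10)]
  Group 2 (a > b): []
Optimal job order: [3, 4, 1, 2]
Schedule:
  Job 3: M1 done at 2, M2 done at 10
  Job 4: M1 done at 5, M2 done at 16
  Job 1: M1 done at 11, M2 done at 24
  Job 2: M1 done at 19, M2 done at 34
Makespan = 34

34


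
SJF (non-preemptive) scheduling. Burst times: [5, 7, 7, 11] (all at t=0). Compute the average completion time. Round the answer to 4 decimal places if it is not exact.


SJF order (ascending): [5, 7, 7, 11]
Completion times:
  Job 1: burst=5, C=5
  Job 2: burst=7, C=12
  Job 3: burst=7, C=19
  Job 4: burst=11, C=30
Average completion = 66/4 = 16.5

16.5


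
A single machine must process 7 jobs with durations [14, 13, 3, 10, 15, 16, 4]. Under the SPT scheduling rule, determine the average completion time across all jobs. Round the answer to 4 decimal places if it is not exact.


Sort jobs by processing time (SPT order): [3, 4, 10, 13, 14, 15, 16]
Compute completion times sequentially:
  Job 1: processing = 3, completes at 3
  Job 2: processing = 4, completes at 7
  Job 3: processing = 10, completes at 17
  Job 4: processing = 13, completes at 30
  Job 5: processing = 14, completes at 44
  Job 6: processing = 15, completes at 59
  Job 7: processing = 16, completes at 75
Sum of completion times = 235
Average completion time = 235/7 = 33.5714

33.5714


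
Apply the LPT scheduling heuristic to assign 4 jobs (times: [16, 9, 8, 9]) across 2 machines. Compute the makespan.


Sort jobs in decreasing order (LPT): [16, 9, 9, 8]
Assign each job to the least loaded machine:
  Machine 1: jobs [16, 8], load = 24
  Machine 2: jobs [9, 9], load = 18
Makespan = max load = 24

24


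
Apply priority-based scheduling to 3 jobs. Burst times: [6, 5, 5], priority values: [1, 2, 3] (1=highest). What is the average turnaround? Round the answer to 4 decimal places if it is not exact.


Sort by priority (ascending = highest first):
Order: [(1, 6), (2, 5), (3, 5)]
Completion times:
  Priority 1, burst=6, C=6
  Priority 2, burst=5, C=11
  Priority 3, burst=5, C=16
Average turnaround = 33/3 = 11.0

11.0


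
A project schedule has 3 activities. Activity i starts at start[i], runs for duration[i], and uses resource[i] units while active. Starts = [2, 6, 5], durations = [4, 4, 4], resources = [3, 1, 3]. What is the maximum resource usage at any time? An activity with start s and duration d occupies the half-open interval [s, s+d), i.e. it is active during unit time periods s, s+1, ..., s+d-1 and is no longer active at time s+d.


Each activity i is active on [start_i, start_i + duration_i).
Compute total resource usage per time slot:
  t=0: active resources = [], total = 0
  t=1: active resources = [], total = 0
  t=2: active resources = [3], total = 3
  t=3: active resources = [3], total = 3
  t=4: active resources = [3], total = 3
  t=5: active resources = [3, 3], total = 6
  t=6: active resources = [1, 3], total = 4
  t=7: active resources = [1, 3], total = 4
  t=8: active resources = [1, 3], total = 4
  t=9: active resources = [1], total = 1
Peak resource demand = 6

6


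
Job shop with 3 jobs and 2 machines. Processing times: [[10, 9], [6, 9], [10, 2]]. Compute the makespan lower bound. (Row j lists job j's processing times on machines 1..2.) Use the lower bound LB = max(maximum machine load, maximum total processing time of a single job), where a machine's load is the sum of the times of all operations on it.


Machine loads:
  Machine 1: 10 + 6 + 10 = 26
  Machine 2: 9 + 9 + 2 = 20
Max machine load = 26
Job totals:
  Job 1: 19
  Job 2: 15
  Job 3: 12
Max job total = 19
Lower bound = max(26, 19) = 26

26


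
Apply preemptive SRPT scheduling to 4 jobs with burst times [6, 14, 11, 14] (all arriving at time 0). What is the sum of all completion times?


Since all jobs arrive at t=0, SRPT equals SPT ordering.
SPT order: [6, 11, 14, 14]
Completion times:
  Job 1: p=6, C=6
  Job 2: p=11, C=17
  Job 3: p=14, C=31
  Job 4: p=14, C=45
Total completion time = 6 + 17 + 31 + 45 = 99

99


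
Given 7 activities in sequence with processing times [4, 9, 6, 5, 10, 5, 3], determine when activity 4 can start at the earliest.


Activity 4 starts after activities 1 through 3 complete.
Predecessor durations: [4, 9, 6]
ES = 4 + 9 + 6 = 19

19


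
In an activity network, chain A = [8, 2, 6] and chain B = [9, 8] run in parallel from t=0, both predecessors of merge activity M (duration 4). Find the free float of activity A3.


ES(A3) = sum of predecessors on chain A = 10
EF(A3) = ES + duration = 10 + 6 = 16
Successor of A3 is M. ES(M) = max(sum(A), sum(B)) = max(16, 17) = 17
Free float = ES(successor) - EF(current) = 17 - 16 = 1

1


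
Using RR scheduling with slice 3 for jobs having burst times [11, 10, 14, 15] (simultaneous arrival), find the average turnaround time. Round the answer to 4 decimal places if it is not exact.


Time quantum = 3
Execution trace:
  J1 runs 3 units, time = 3
  J2 runs 3 units, time = 6
  J3 runs 3 units, time = 9
  J4 runs 3 units, time = 12
  J1 runs 3 units, time = 15
  J2 runs 3 units, time = 18
  J3 runs 3 units, time = 21
  J4 runs 3 units, time = 24
  J1 runs 3 units, time = 27
  J2 runs 3 units, time = 30
  J3 runs 3 units, time = 33
  J4 runs 3 units, time = 36
  J1 runs 2 units, time = 38
  J2 runs 1 units, time = 39
  J3 runs 3 units, time = 42
  J4 runs 3 units, time = 45
  J3 runs 2 units, time = 47
  J4 runs 3 units, time = 50
Finish times: [38, 39, 47, 50]
Average turnaround = 174/4 = 43.5

43.5


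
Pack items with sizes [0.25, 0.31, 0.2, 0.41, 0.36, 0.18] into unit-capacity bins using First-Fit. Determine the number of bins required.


Place items sequentially using First-Fit:
  Item 0.25 -> new Bin 1
  Item 0.31 -> Bin 1 (now 0.56)
  Item 0.2 -> Bin 1 (now 0.76)
  Item 0.41 -> new Bin 2
  Item 0.36 -> Bin 2 (now 0.77)
  Item 0.18 -> Bin 1 (now 0.94)
Total bins used = 2

2


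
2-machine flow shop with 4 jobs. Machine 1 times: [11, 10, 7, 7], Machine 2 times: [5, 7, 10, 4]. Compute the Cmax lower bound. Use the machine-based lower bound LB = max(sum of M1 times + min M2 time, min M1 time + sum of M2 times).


LB1 = sum(M1 times) + min(M2 times) = 35 + 4 = 39
LB2 = min(M1 times) + sum(M2 times) = 7 + 26 = 33
Lower bound = max(LB1, LB2) = max(39, 33) = 39

39


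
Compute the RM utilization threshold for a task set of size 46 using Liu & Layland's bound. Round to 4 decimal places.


Compute 2^(1/46) = 1.0151825180
Subtract 1: 1.0151825180 - 1 = 0.0151825180
Multiply by n: 46 * 0.0151825180 = 0.6983958280
Round to 4 dp: 0.6984

0.6984


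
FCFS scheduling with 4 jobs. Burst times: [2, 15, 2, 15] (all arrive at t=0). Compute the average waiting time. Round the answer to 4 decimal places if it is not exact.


FCFS order (as given): [2, 15, 2, 15]
Waiting times:
  Job 1: wait = 0
  Job 2: wait = 2
  Job 3: wait = 17
  Job 4: wait = 19
Sum of waiting times = 38
Average waiting time = 38/4 = 9.5

9.5


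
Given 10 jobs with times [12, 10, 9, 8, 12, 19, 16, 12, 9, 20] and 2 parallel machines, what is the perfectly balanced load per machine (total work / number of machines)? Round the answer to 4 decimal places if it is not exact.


Total processing time = 12 + 10 + 9 + 8 + 12 + 19 + 16 + 12 + 9 + 20 = 127
Number of machines = 2
Ideal balanced load = 127 / 2 = 63.5

63.5


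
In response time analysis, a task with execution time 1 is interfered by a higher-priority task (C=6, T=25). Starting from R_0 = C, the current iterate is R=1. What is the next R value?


R_next = C + ceil(R_prev / T_hp) * C_hp
ceil(1 / 25) = ceil(0.04) = 1
Interference = 1 * 6 = 6
R_next = 1 + 6 = 7

7


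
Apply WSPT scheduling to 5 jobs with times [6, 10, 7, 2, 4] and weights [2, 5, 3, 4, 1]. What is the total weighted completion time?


Compute p/w ratios and sort ascending (WSPT): [(2, 4), (10, 5), (7, 3), (6, 2), (4, 1)]
Compute weighted completion times:
  Job (p=2,w=4): C=2, w*C=4*2=8
  Job (p=10,w=5): C=12, w*C=5*12=60
  Job (p=7,w=3): C=19, w*C=3*19=57
  Job (p=6,w=2): C=25, w*C=2*25=50
  Job (p=4,w=1): C=29, w*C=1*29=29
Total weighted completion time = 204

204


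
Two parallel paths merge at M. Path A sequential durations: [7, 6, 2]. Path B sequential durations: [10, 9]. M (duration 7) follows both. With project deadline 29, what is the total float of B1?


Forward pass: ES(B1) = sum of predecessors on chain B = 0
EF = ES + duration = 0 + 10 = 10
Backward pass: LF(M) = deadline = 29; LS(M) = 29 - 7 = 22
LF(B1) = LS(M) - sum(successors on chain B) = 22 - 9 = 13
LS = LF - duration = 13 - 10 = 3
Total float = LS - ES = 3 - 0 = 3

3


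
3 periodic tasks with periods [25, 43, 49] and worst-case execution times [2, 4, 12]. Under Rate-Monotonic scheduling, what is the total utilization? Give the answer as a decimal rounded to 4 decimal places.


Compute individual utilizations (exact fractions):
  Task 1: C/T = 2/25 (approx. 0.08)
  Task 2: C/T = 4/43 (approx. 0.093)
  Task 3: C/T = 12/49 (approx. 0.2449)
Total utilization U = 2/25 + 4/43 + 12/49 = 22014/52675
Rounded to 4 decimal places: U = 0.4179
RM (Liu & Layland) bound for 3 tasks = 0.779763; compare with U = 22014/52675 (approx. 0.417921)
U <= bound, so schedulable by RM sufficient condition.

0.4179


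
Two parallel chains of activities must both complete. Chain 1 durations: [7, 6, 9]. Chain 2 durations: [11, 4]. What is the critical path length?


Path A total = 7 + 6 + 9 = 22
Path B total = 11 + 4 = 15
Critical path = longest path = max(22, 15) = 22

22


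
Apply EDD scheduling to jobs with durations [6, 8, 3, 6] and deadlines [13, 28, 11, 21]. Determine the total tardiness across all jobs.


Sort by due date (EDD order): [(3, 11), (6, 13), (6, 21), (8, 28)]
Compute completion times and tardiness:
  Job 1: p=3, d=11, C=3, tardiness=max(0,3-11)=0
  Job 2: p=6, d=13, C=9, tardiness=max(0,9-13)=0
  Job 3: p=6, d=21, C=15, tardiness=max(0,15-21)=0
  Job 4: p=8, d=28, C=23, tardiness=max(0,23-28)=0
Total tardiness = 0

0


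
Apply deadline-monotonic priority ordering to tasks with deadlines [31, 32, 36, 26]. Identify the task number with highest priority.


Sort tasks by relative deadline (ascending):
  Task 4: deadline = 26
  Task 1: deadline = 31
  Task 2: deadline = 32
  Task 3: deadline = 36
Priority order (highest first): [4, 1, 2, 3]
Highest priority task = 4

4


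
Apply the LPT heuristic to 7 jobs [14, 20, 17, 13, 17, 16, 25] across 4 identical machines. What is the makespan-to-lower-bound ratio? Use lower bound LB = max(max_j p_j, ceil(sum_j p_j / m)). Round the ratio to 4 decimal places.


LPT order: [25, 20, 17, 17, 16, 14, 13]
Machine loads after assignment: [25, 33, 33, 31]
LPT makespan = 33
Lower bound = max(max_job, ceil(total/4)) = max(25, 31) = 31
Ratio = 33 / 31 = 1.0645

1.0645


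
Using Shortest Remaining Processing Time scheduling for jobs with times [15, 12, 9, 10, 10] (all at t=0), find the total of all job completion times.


Since all jobs arrive at t=0, SRPT equals SPT ordering.
SPT order: [9, 10, 10, 12, 15]
Completion times:
  Job 1: p=9, C=9
  Job 2: p=10, C=19
  Job 3: p=10, C=29
  Job 4: p=12, C=41
  Job 5: p=15, C=56
Total completion time = 9 + 19 + 29 + 41 + 56 = 154

154


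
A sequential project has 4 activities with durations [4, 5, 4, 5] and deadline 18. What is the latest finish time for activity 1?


LF(activity 1) = deadline - sum of successor durations
Successors: activities 2 through 4 with durations [5, 4, 5]
Sum of successor durations = 14
LF = 18 - 14 = 4

4


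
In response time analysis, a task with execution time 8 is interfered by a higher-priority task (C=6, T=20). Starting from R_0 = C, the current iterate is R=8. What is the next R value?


R_next = C + ceil(R_prev / T_hp) * C_hp
ceil(8 / 20) = ceil(0.4) = 1
Interference = 1 * 6 = 6
R_next = 8 + 6 = 14

14


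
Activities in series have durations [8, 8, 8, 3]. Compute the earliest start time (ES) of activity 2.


Activity 2 starts after activities 1 through 1 complete.
Predecessor durations: [8]
ES = 8 = 8

8


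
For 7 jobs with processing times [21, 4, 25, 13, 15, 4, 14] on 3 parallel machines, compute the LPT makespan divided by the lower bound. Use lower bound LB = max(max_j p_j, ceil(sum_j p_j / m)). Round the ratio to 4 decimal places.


LPT order: [25, 21, 15, 14, 13, 4, 4]
Machine loads after assignment: [33, 34, 29]
LPT makespan = 34
Lower bound = max(max_job, ceil(total/3)) = max(25, 32) = 32
Ratio = 34 / 32 = 1.0625

1.0625


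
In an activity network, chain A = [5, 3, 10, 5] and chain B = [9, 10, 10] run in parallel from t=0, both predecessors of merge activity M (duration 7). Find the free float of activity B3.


ES(B3) = sum of predecessors on chain B = 19
EF(B3) = ES + duration = 19 + 10 = 29
Successor of B3 is M. ES(M) = max(sum(A), sum(B)) = max(23, 29) = 29
Free float = ES(successor) - EF(current) = 29 - 29 = 0

0


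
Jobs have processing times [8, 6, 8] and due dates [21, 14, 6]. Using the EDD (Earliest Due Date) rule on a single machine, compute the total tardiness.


Sort by due date (EDD order): [(8, 6), (6, 14), (8, 21)]
Compute completion times and tardiness:
  Job 1: p=8, d=6, C=8, tardiness=max(0,8-6)=2
  Job 2: p=6, d=14, C=14, tardiness=max(0,14-14)=0
  Job 3: p=8, d=21, C=22, tardiness=max(0,22-21)=1
Total tardiness = 3

3


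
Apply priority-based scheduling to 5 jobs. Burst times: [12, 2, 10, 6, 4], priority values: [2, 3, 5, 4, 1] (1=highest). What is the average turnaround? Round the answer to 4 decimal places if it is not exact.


Sort by priority (ascending = highest first):
Order: [(1, 4), (2, 12), (3, 2), (4, 6), (5, 10)]
Completion times:
  Priority 1, burst=4, C=4
  Priority 2, burst=12, C=16
  Priority 3, burst=2, C=18
  Priority 4, burst=6, C=24
  Priority 5, burst=10, C=34
Average turnaround = 96/5 = 19.2

19.2


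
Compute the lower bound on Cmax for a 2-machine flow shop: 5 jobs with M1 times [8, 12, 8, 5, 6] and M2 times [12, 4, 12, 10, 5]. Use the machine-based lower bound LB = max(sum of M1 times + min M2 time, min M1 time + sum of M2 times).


LB1 = sum(M1 times) + min(M2 times) = 39 + 4 = 43
LB2 = min(M1 times) + sum(M2 times) = 5 + 43 = 48
Lower bound = max(LB1, LB2) = max(43, 48) = 48

48


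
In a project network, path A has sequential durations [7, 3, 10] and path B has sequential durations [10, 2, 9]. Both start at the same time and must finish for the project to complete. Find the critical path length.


Path A total = 7 + 3 + 10 = 20
Path B total = 10 + 2 + 9 = 21
Critical path = longest path = max(20, 21) = 21

21


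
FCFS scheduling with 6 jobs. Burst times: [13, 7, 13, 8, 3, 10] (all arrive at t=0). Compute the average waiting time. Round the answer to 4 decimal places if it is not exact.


FCFS order (as given): [13, 7, 13, 8, 3, 10]
Waiting times:
  Job 1: wait = 0
  Job 2: wait = 13
  Job 3: wait = 20
  Job 4: wait = 33
  Job 5: wait = 41
  Job 6: wait = 44
Sum of waiting times = 151
Average waiting time = 151/6 = 25.1667

25.1667


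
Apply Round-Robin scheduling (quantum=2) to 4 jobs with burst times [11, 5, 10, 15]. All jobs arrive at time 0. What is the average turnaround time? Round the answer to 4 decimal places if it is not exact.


Time quantum = 2
Execution trace:
  J1 runs 2 units, time = 2
  J2 runs 2 units, time = 4
  J3 runs 2 units, time = 6
  J4 runs 2 units, time = 8
  J1 runs 2 units, time = 10
  J2 runs 2 units, time = 12
  J3 runs 2 units, time = 14
  J4 runs 2 units, time = 16
  J1 runs 2 units, time = 18
  J2 runs 1 units, time = 19
  J3 runs 2 units, time = 21
  J4 runs 2 units, time = 23
  J1 runs 2 units, time = 25
  J3 runs 2 units, time = 27
  J4 runs 2 units, time = 29
  J1 runs 2 units, time = 31
  J3 runs 2 units, time = 33
  J4 runs 2 units, time = 35
  J1 runs 1 units, time = 36
  J4 runs 2 units, time = 38
  J4 runs 2 units, time = 40
  J4 runs 1 units, time = 41
Finish times: [36, 19, 33, 41]
Average turnaround = 129/4 = 32.25

32.25


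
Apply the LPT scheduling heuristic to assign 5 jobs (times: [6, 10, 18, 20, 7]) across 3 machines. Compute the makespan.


Sort jobs in decreasing order (LPT): [20, 18, 10, 7, 6]
Assign each job to the least loaded machine:
  Machine 1: jobs [20], load = 20
  Machine 2: jobs [18], load = 18
  Machine 3: jobs [10, 7, 6], load = 23
Makespan = max load = 23

23


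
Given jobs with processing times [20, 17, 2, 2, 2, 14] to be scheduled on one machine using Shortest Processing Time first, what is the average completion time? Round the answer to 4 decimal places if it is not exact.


Sort jobs by processing time (SPT order): [2, 2, 2, 14, 17, 20]
Compute completion times sequentially:
  Job 1: processing = 2, completes at 2
  Job 2: processing = 2, completes at 4
  Job 3: processing = 2, completes at 6
  Job 4: processing = 14, completes at 20
  Job 5: processing = 17, completes at 37
  Job 6: processing = 20, completes at 57
Sum of completion times = 126
Average completion time = 126/6 = 21.0

21.0


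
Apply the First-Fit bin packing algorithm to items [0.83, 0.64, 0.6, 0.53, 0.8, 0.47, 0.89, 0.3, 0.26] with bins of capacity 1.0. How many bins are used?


Place items sequentially using First-Fit:
  Item 0.83 -> new Bin 1
  Item 0.64 -> new Bin 2
  Item 0.6 -> new Bin 3
  Item 0.53 -> new Bin 4
  Item 0.8 -> new Bin 5
  Item 0.47 -> Bin 4 (now 1.0)
  Item 0.89 -> new Bin 6
  Item 0.3 -> Bin 2 (now 0.94)
  Item 0.26 -> Bin 3 (now 0.86)
Total bins used = 6

6


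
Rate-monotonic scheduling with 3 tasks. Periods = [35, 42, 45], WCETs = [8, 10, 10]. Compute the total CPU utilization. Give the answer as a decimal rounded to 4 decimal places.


Compute individual utilizations (exact fractions):
  Task 1: C/T = 8/35 (approx. 0.2286)
  Task 2: C/T = 10/42 = 5/21 (approx. 0.2381)
  Task 3: C/T = 10/45 = 2/9 (approx. 0.2222)
Total utilization U = 8/35 + 5/21 + 2/9 = 31/45
Rounded to 4 decimal places: U = 0.6889
RM (Liu & Layland) bound for 3 tasks = 0.779763; compare with U = 31/45 (approx. 0.688889)
U <= bound, so schedulable by RM sufficient condition.

0.6889


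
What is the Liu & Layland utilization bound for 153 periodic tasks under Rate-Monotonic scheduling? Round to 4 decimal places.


Compute 2^(1/153) = 1.0045406514
Subtract 1: 1.0045406514 - 1 = 0.0045406514
Multiply by n: 153 * 0.0045406514 = 0.6947196642
Round to 4 dp: 0.6947

0.6947


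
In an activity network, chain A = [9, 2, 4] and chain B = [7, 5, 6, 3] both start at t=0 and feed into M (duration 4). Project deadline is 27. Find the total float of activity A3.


Forward pass: ES(A3) = sum of predecessors on chain A = 11
EF = ES + duration = 11 + 4 = 15
Backward pass: LF(M) = deadline = 27; LS(M) = 27 - 4 = 23
LF(A3) = LS(M) - sum(successors on chain A) = 23 - 0 = 23
LS = LF - duration = 23 - 4 = 19
Total float = LS - ES = 19 - 11 = 8

8


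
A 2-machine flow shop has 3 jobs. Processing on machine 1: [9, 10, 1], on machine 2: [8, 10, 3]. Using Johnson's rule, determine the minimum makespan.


Apply Johnson's rule:
  Group 1 (a <= b): [(3, 1, 3), (2, 10, 10)]
  Group 2 (a > b): [(1, 9, 8)]
Optimal job order: [3, 2, 1]
Schedule:
  Job 3: M1 done at 1, M2 done at 4
  Job 2: M1 done at 11, M2 done at 21
  Job 1: M1 done at 20, M2 done at 29
Makespan = 29

29


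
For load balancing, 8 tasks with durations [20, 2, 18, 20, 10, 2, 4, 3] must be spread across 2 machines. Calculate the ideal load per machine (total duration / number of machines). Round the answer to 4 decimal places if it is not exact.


Total processing time = 20 + 2 + 18 + 20 + 10 + 2 + 4 + 3 = 79
Number of machines = 2
Ideal balanced load = 79 / 2 = 39.5

39.5


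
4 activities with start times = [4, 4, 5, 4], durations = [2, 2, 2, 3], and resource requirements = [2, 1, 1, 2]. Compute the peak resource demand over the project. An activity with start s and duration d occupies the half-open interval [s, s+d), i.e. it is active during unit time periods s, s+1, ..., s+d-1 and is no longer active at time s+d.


Each activity i is active on [start_i, start_i + duration_i).
Compute total resource usage per time slot:
  t=0: active resources = [], total = 0
  t=1: active resources = [], total = 0
  t=2: active resources = [], total = 0
  t=3: active resources = [], total = 0
  t=4: active resources = [2, 1, 2], total = 5
  t=5: active resources = [2, 1, 1, 2], total = 6
  t=6: active resources = [1, 2], total = 3
Peak resource demand = 6

6


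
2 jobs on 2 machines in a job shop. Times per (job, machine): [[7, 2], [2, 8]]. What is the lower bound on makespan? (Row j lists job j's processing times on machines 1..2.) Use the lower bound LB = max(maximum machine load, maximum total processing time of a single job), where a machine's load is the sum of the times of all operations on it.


Machine loads:
  Machine 1: 7 + 2 = 9
  Machine 2: 2 + 8 = 10
Max machine load = 10
Job totals:
  Job 1: 9
  Job 2: 10
Max job total = 10
Lower bound = max(10, 10) = 10

10


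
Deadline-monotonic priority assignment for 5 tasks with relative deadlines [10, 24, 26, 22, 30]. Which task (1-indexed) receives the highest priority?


Sort tasks by relative deadline (ascending):
  Task 1: deadline = 10
  Task 4: deadline = 22
  Task 2: deadline = 24
  Task 3: deadline = 26
  Task 5: deadline = 30
Priority order (highest first): [1, 4, 2, 3, 5]
Highest priority task = 1

1


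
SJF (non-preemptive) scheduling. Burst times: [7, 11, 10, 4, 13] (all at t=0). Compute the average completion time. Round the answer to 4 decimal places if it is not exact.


SJF order (ascending): [4, 7, 10, 11, 13]
Completion times:
  Job 1: burst=4, C=4
  Job 2: burst=7, C=11
  Job 3: burst=10, C=21
  Job 4: burst=11, C=32
  Job 5: burst=13, C=45
Average completion = 113/5 = 22.6

22.6


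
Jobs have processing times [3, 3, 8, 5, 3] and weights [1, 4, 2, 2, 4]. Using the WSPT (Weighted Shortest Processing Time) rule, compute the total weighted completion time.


Compute p/w ratios and sort ascending (WSPT): [(3, 4), (3, 4), (5, 2), (3, 1), (8, 2)]
Compute weighted completion times:
  Job (p=3,w=4): C=3, w*C=4*3=12
  Job (p=3,w=4): C=6, w*C=4*6=24
  Job (p=5,w=2): C=11, w*C=2*11=22
  Job (p=3,w=1): C=14, w*C=1*14=14
  Job (p=8,w=2): C=22, w*C=2*22=44
Total weighted completion time = 116

116


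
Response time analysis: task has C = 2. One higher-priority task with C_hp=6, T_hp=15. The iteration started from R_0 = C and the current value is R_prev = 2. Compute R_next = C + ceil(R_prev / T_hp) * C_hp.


R_next = C + ceil(R_prev / T_hp) * C_hp
ceil(2 / 15) = ceil(0.1333) = 1
Interference = 1 * 6 = 6
R_next = 2 + 6 = 8

8


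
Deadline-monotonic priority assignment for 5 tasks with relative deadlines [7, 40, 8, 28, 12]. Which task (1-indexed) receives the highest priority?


Sort tasks by relative deadline (ascending):
  Task 1: deadline = 7
  Task 3: deadline = 8
  Task 5: deadline = 12
  Task 4: deadline = 28
  Task 2: deadline = 40
Priority order (highest first): [1, 3, 5, 4, 2]
Highest priority task = 1

1


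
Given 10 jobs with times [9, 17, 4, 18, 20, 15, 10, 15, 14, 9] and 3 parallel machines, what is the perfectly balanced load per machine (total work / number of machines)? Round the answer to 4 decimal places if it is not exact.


Total processing time = 9 + 17 + 4 + 18 + 20 + 15 + 10 + 15 + 14 + 9 = 131
Number of machines = 3
Ideal balanced load = 131 / 3 = 43.6667

43.6667


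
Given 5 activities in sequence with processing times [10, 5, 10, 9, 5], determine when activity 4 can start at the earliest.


Activity 4 starts after activities 1 through 3 complete.
Predecessor durations: [10, 5, 10]
ES = 10 + 5 + 10 = 25

25


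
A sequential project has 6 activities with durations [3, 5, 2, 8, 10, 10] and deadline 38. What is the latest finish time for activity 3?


LF(activity 3) = deadline - sum of successor durations
Successors: activities 4 through 6 with durations [8, 10, 10]
Sum of successor durations = 28
LF = 38 - 28 = 10

10


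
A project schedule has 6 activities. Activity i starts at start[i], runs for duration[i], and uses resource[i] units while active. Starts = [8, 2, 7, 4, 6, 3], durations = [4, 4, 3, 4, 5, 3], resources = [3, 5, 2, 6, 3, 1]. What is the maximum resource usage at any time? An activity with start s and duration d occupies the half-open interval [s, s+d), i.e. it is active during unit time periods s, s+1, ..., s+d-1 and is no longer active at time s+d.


Each activity i is active on [start_i, start_i + duration_i).
Compute total resource usage per time slot:
  t=0: active resources = [], total = 0
  t=1: active resources = [], total = 0
  t=2: active resources = [5], total = 5
  t=3: active resources = [5, 1], total = 6
  t=4: active resources = [5, 6, 1], total = 12
  t=5: active resources = [5, 6, 1], total = 12
  t=6: active resources = [6, 3], total = 9
  t=7: active resources = [2, 6, 3], total = 11
  t=8: active resources = [3, 2, 3], total = 8
  t=9: active resources = [3, 2, 3], total = 8
  t=10: active resources = [3, 3], total = 6
  t=11: active resources = [3], total = 3
Peak resource demand = 12

12


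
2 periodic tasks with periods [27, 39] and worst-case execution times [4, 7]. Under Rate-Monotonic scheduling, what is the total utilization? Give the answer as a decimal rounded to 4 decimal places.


Compute individual utilizations (exact fractions):
  Task 1: C/T = 4/27 (approx. 0.1481)
  Task 2: C/T = 7/39 (approx. 0.1795)
Total utilization U = 4/27 + 7/39 = 115/351
Rounded to 4 decimal places: U = 0.3276
RM (Liu & Layland) bound for 2 tasks = 0.828427; compare with U = 115/351 (approx. 0.327635)
U <= bound, so schedulable by RM sufficient condition.

0.3276


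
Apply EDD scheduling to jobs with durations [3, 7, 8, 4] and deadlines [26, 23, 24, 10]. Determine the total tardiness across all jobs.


Sort by due date (EDD order): [(4, 10), (7, 23), (8, 24), (3, 26)]
Compute completion times and tardiness:
  Job 1: p=4, d=10, C=4, tardiness=max(0,4-10)=0
  Job 2: p=7, d=23, C=11, tardiness=max(0,11-23)=0
  Job 3: p=8, d=24, C=19, tardiness=max(0,19-24)=0
  Job 4: p=3, d=26, C=22, tardiness=max(0,22-26)=0
Total tardiness = 0

0


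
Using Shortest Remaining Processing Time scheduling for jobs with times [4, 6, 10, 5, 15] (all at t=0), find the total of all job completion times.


Since all jobs arrive at t=0, SRPT equals SPT ordering.
SPT order: [4, 5, 6, 10, 15]
Completion times:
  Job 1: p=4, C=4
  Job 2: p=5, C=9
  Job 3: p=6, C=15
  Job 4: p=10, C=25
  Job 5: p=15, C=40
Total completion time = 4 + 9 + 15 + 25 + 40 = 93

93


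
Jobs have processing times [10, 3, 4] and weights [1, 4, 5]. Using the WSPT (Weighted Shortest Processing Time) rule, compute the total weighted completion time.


Compute p/w ratios and sort ascending (WSPT): [(3, 4), (4, 5), (10, 1)]
Compute weighted completion times:
  Job (p=3,w=4): C=3, w*C=4*3=12
  Job (p=4,w=5): C=7, w*C=5*7=35
  Job (p=10,w=1): C=17, w*C=1*17=17
Total weighted completion time = 64

64


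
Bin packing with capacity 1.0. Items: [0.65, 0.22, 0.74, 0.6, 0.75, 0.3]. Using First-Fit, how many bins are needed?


Place items sequentially using First-Fit:
  Item 0.65 -> new Bin 1
  Item 0.22 -> Bin 1 (now 0.87)
  Item 0.74 -> new Bin 2
  Item 0.6 -> new Bin 3
  Item 0.75 -> new Bin 4
  Item 0.3 -> Bin 3 (now 0.9)
Total bins used = 4

4


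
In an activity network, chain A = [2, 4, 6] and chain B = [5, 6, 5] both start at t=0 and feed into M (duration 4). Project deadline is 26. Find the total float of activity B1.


Forward pass: ES(B1) = sum of predecessors on chain B = 0
EF = ES + duration = 0 + 5 = 5
Backward pass: LF(M) = deadline = 26; LS(M) = 26 - 4 = 22
LF(B1) = LS(M) - sum(successors on chain B) = 22 - 11 = 11
LS = LF - duration = 11 - 5 = 6
Total float = LS - ES = 6 - 0 = 6

6


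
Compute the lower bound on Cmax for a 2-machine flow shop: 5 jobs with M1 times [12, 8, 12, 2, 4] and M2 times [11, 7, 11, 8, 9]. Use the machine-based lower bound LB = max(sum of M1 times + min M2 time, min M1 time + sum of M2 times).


LB1 = sum(M1 times) + min(M2 times) = 38 + 7 = 45
LB2 = min(M1 times) + sum(M2 times) = 2 + 46 = 48
Lower bound = max(LB1, LB2) = max(45, 48) = 48

48


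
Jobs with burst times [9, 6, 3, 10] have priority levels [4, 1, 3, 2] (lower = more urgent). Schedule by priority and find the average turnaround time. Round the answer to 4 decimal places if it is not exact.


Sort by priority (ascending = highest first):
Order: [(1, 6), (2, 10), (3, 3), (4, 9)]
Completion times:
  Priority 1, burst=6, C=6
  Priority 2, burst=10, C=16
  Priority 3, burst=3, C=19
  Priority 4, burst=9, C=28
Average turnaround = 69/4 = 17.25

17.25
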